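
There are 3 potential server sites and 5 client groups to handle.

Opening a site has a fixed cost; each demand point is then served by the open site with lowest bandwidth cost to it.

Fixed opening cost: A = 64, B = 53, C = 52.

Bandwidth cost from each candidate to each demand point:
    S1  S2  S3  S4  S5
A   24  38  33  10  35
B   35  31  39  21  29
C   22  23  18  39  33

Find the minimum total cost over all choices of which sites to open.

187

Open {C}: assign each demand point to its cheapest open site.
  S1→C 22, S2→C 23, S3→C 18, S4→C 39, S5→C 33
  bandwidth cost 135, fixed 52 → total 187.
Compare {A}: bandwidth cost 140 + fixed 64 = 204.
Compare {B}: bandwidth cost 155 + fixed 53 = 208.
Compare {B, C}: bandwidth cost 113 + fixed 105 = 218.
All other subsets cost ≥ 204. Minimum total cost: 187.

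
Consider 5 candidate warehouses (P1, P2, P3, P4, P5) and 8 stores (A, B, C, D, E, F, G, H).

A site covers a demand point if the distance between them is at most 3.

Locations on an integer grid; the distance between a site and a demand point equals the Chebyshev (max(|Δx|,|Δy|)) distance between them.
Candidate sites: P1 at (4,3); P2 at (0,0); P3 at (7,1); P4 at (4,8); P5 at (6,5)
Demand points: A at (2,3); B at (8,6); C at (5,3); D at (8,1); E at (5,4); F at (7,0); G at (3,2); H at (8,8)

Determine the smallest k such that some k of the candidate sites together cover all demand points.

Coverage sets (demand points within 3 of each site):
  P1: {A, C, E, F, G}
  P2: {A, G}
  P3: {C, D, E, F}
  P4: {}
  P5: {B, C, E, G, H}
No 2 sites suffice: every size-2 union leaves at least one demand point uncovered.
But {P1, P3, P5} covers everything, so the minimum is 3.

3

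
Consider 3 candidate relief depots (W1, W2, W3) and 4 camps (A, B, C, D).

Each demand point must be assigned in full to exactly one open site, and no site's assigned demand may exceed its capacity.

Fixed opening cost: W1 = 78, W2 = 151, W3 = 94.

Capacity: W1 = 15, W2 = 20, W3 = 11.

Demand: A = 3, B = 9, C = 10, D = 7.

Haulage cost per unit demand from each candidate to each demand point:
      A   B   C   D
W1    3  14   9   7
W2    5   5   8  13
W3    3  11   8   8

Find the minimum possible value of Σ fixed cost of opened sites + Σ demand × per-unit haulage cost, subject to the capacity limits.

Open {W1, W2}; cheapest assignment that respects the capacities:
  W1 (cap 15, load 10): A, D — cost 3×3 + 7×7 = 58
  W2 (cap 20, load 19): B, C — cost 9×5 + 10×8 = 125
  Shipping 183, fixed 229 → total 412.
  Any other capacity-feasible assignment to {W1, W2} ships for at least 183.
Compare {W2, W3}: its best feasible assignment gives total 435.
Compare {W1, W2, W3}: its best feasible assignment gives total 506.
Every other set of open sites that can feasibly serve all demand totals ≥ 435 even under its best assignment. Minimum: 412.

412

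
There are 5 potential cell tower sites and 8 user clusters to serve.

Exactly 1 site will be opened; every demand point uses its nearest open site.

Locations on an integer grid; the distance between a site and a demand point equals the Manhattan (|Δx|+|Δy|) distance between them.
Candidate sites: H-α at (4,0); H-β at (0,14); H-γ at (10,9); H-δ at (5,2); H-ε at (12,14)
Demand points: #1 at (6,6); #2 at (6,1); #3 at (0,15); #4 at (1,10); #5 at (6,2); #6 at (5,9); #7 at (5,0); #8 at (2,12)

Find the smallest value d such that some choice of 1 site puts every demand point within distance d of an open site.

16

Open {H-γ}.
  Farthest demand point is #3 at distance 16 (to H-γ); all others are ≤ 16.
With {H-δ} the worst case is 18.
With {H-α} the worst case is 19.
No size-1 selection achieves below 16.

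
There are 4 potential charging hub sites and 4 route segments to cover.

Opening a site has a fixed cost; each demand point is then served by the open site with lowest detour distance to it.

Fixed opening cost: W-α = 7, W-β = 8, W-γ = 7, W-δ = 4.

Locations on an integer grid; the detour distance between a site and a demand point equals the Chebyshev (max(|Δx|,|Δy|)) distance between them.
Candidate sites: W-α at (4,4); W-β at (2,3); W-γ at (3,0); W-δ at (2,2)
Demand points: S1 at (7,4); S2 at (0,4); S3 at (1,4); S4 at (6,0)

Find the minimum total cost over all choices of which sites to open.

Open {W-δ}: assign each demand point to its cheapest open site.
  S1→W-δ 5, S2→W-δ 2, S3→W-δ 2, S4→W-δ 4
  detour distance 13, fixed 4 → total 17.
Compare {W-β}: detour distance 12 + fixed 8 = 20.
Compare {W-α}: detour distance 14 + fixed 7 = 21.
Compare {W-γ}: detour distance 15 + fixed 7 = 22.
All other subsets cost ≥ 20. Minimum total cost: 17.

17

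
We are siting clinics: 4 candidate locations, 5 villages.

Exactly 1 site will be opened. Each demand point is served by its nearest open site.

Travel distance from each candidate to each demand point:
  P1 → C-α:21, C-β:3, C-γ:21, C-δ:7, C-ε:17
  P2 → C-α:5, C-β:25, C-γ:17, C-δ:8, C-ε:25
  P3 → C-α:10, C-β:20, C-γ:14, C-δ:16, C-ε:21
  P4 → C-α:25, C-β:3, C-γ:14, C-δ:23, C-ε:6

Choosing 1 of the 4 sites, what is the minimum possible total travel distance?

Open {P1}.
  C-α→P1 21, C-β→P1 3, C-γ→P1 21, C-δ→P1 7, C-ε→P1 17  ⇒ total 69.
Compare {P4}: total 71.
Compare {P2}: total 80.
No size-1 selection does better; minimum is 69.

69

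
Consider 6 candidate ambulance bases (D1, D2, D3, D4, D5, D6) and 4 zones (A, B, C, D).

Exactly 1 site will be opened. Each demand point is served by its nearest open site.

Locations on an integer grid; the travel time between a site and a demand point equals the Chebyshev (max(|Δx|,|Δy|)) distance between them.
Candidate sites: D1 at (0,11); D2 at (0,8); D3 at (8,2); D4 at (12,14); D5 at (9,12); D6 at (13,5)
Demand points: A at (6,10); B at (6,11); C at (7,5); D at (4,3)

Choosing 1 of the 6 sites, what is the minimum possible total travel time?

22

Open {D5}.
  A→D5 3, B→D5 3, C→D5 7, D→D5 9  ⇒ total 22.
Compare {D2}: total 24.
Compare {D3}: total 24.
No size-1 selection does better; minimum is 22.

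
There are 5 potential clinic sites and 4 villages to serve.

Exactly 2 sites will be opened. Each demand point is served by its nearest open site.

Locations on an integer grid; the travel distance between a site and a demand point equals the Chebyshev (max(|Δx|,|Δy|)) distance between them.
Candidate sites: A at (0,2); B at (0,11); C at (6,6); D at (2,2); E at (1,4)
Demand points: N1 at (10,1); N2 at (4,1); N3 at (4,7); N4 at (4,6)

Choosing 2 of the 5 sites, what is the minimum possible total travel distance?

Open {C, D}.
  N1→C 5, N2→D 2, N3→C 2, N4→C 2  ⇒ total 11.
Compare {C, E}: total 12.
Compare {A, C}: total 13.
No size-2 selection does better; minimum is 11.

11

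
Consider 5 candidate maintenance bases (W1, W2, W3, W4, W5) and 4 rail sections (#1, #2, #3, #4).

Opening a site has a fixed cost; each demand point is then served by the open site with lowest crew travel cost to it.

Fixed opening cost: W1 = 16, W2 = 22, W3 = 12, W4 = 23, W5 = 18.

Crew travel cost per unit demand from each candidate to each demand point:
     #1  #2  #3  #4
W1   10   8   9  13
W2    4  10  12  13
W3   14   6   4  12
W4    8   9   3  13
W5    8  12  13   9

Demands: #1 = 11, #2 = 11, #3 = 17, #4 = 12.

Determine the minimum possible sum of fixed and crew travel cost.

Open {W2, W3, W5}: assign each demand point to its cheapest open site.
  #1→W2 11×4=44, #2→W3 11×6=66, #3→W3 17×4=68, #4→W5 12×9=108
  crew travel cost 286, fixed 52 → total 338.
Compare {W2, W3, W4, W5}: crew travel cost 269 + fixed 75 = 344.
Compare {W1, W2, W3, W5}: crew travel cost 286 + fixed 68 = 354.
Compare {W2, W3}: crew travel cost 322 + fixed 34 = 356.
All other subsets cost ≥ 344. Minimum total cost: 338.

338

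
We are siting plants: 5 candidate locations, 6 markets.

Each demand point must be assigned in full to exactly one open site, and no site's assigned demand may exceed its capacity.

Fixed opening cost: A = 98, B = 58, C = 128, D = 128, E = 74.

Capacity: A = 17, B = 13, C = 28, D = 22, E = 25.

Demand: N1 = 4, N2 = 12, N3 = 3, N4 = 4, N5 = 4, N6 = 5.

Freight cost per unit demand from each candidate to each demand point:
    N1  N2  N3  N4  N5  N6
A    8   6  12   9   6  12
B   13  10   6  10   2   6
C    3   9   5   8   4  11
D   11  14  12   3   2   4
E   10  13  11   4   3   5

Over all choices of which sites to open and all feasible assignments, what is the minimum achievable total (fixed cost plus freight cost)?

362

Open {A, E}; cheapest assignment that respects the capacities:
  A (cap 17, load 16): N1, N2 — cost 4×8 + 12×6 = 104
  E (cap 25, load 16): N3, N4, N5, N6 — cost 3×11 + 4×4 + 4×3 + 5×5 = 86
  Shipping 190, fixed 172 → total 362.
  Any other capacity-feasible assignment to {A, E} ships for at least 190.
Compare {B, E}: its best feasible assignment gives total 378.
Compare {C, E}: its best feasible assignment gives total 390.
Every other set of open sites that can feasibly serve all demand totals ≥ 378 even under its best assignment. Minimum: 362.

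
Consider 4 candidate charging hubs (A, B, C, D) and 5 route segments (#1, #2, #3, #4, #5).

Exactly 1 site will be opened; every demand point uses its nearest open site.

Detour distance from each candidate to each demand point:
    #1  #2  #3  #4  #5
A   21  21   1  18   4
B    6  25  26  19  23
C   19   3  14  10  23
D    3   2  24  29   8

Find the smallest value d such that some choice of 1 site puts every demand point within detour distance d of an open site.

21

Open {A}.
  Farthest demand point is #1 at detour distance 21 (to A); all others are ≤ 21.
With {C} the worst case is 23.
With {B} the worst case is 26.
No size-1 selection achieves below 21.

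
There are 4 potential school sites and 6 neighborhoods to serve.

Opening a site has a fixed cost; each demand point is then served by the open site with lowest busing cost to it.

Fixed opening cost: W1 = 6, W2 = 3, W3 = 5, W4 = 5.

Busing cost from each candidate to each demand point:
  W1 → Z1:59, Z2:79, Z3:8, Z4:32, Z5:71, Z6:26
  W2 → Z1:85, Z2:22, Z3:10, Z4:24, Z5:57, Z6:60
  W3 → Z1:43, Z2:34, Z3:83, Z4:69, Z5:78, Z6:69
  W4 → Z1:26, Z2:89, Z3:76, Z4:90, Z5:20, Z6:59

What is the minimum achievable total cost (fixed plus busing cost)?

Open {W1, W2, W4}: assign each demand point to its cheapest open site.
  Z1→W4 26, Z2→W2 22, Z3→W1 8, Z4→W2 24, Z5→W4 20, Z6→W1 26
  busing cost 126, fixed 14 → total 140.
Compare {W1, W2, W3, W4}: busing cost 126 + fixed 19 = 145.
Compare {W1, W3, W4}: busing cost 146 + fixed 16 = 162.
Compare {W2, W4}: busing cost 161 + fixed 8 = 169.
All other subsets cost ≥ 145. Minimum total cost: 140.

140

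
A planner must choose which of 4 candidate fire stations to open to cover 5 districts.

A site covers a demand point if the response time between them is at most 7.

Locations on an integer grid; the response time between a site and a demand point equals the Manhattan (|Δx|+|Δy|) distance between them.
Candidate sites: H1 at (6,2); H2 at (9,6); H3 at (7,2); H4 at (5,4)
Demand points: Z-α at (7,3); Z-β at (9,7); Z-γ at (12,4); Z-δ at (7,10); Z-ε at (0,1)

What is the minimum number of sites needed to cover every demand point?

2

Coverage sets (demand points within 7 of each site):
  H1: {Z-α, Z-ε}
  H2: {Z-α, Z-β, Z-γ, Z-δ}
  H3: {Z-α, Z-β, Z-γ}
  H4: {Z-α, Z-β, Z-γ}
No single site covers all 5 demand points.
But {H1, H2} covers everything, so the minimum is 2.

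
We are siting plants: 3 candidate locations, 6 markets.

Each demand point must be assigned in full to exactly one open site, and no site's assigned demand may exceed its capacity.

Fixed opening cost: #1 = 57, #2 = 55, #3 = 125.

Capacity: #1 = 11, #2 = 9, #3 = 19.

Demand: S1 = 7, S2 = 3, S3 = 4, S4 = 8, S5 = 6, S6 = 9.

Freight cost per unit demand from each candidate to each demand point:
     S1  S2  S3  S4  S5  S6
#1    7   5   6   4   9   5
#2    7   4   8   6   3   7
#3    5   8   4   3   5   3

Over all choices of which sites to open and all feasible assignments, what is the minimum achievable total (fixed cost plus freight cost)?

Open {#1, #2, #3}; cheapest assignment that respects the capacities:
  #1 (cap 11, load 9): S6 — cost 9×5 = 45
  #2 (cap 9, load 9): S2, S5 — cost 3×4 + 6×3 = 30
  #3 (cap 19, load 19): S1, S3, S4 — cost 7×5 + 4×4 + 8×3 = 75
  Shipping 150, fixed 237 → total 387.
  Any other capacity-feasible assignment to {#1, #2, #3} ships for at least 150.
Total demand is 37 and no other set of sites has combined capacity ≥ 37, so {#1, #2, #3} is the only feasible choice of open sites. Minimum: 387.

387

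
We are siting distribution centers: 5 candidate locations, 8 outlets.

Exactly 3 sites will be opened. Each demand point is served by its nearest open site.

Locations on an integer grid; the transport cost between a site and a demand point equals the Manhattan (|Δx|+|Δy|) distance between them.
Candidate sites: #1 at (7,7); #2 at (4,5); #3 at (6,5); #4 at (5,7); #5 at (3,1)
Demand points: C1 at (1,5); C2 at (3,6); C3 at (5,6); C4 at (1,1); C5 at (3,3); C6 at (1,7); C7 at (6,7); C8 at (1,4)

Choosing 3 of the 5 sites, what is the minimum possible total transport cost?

19

Open {#2, #4, #5}.
  C1→#2 3, C2→#2 2, C3→#4 1, C4→#5 2, C5→#5 2, C6→#4 4, C7→#4 1, C8→#2 4  ⇒ total 19.
Compare {#1, #2, #5}: total 21.
Compare {#2, #3, #5}: total 22.
No size-3 selection does better; minimum is 19.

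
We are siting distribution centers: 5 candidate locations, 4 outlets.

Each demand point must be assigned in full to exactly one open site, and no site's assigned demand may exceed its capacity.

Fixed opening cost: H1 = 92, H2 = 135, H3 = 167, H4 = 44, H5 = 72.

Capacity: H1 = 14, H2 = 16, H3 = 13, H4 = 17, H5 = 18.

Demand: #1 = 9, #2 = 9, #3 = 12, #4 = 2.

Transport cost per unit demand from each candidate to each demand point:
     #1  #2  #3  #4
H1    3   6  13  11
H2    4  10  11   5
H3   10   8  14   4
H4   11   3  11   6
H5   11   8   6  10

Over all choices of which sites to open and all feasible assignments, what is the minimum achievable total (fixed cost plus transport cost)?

346

Open {H1, H4, H5}; cheapest assignment that respects the capacities:
  H1 (cap 14, load 9): #1 — cost 9×3 = 27
  H4 (cap 17, load 11): #2, #4 — cost 9×3 + 2×6 = 39
  H5 (cap 18, load 12): #3 — cost 12×6 = 72
  Shipping 138, fixed 208 → total 346.
  Any other capacity-feasible assignment to {H1, H4, H5} ships for at least 138.
Compare {H2, H4, H5}: its best feasible assignment gives total 396.
Compare {H4, H5}: its best feasible assignment gives total 431.
Every other set of open sites that can feasibly serve all demand totals ≥ 396 even under its best assignment. Minimum: 346.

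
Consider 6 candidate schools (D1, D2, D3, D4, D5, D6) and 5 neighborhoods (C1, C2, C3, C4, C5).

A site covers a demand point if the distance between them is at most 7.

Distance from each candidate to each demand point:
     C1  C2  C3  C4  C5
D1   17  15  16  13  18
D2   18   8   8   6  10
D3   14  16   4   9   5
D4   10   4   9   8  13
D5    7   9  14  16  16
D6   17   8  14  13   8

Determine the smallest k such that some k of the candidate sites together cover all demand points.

4

Coverage sets (demand points within 7 of each site):
  D1: {}
  D2: {C4}
  D3: {C3, C5}
  D4: {C2}
  D5: {C1}
  D6: {}
No 3 sites suffice: every size-3 union leaves at least one demand point uncovered.
But {D2, D3, D4, D5} covers everything, so the minimum is 4.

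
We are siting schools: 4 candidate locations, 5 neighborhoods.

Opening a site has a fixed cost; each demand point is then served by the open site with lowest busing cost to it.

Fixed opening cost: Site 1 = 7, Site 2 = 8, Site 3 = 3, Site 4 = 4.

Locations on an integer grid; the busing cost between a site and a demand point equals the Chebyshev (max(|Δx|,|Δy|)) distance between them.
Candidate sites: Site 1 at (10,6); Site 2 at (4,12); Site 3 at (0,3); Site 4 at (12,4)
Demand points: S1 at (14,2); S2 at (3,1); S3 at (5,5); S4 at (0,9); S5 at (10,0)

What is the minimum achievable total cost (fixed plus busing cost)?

27

Open {Site 3, Site 4}: assign each demand point to its cheapest open site.
  S1→Site 4 2, S2→Site 3 3, S3→Site 3 5, S4→Site 3 6, S5→Site 4 4
  busing cost 20, fixed 7 → total 27.
Compare {Site 2, Site 3, Site 4}: busing cost 18 + fixed 15 = 33.
Compare {Site 1, Site 3}: busing cost 24 + fixed 10 = 34.
Compare {Site 1, Site 3, Site 4}: busing cost 20 + fixed 14 = 34.
All other subsets cost ≥ 33. Minimum total cost: 27.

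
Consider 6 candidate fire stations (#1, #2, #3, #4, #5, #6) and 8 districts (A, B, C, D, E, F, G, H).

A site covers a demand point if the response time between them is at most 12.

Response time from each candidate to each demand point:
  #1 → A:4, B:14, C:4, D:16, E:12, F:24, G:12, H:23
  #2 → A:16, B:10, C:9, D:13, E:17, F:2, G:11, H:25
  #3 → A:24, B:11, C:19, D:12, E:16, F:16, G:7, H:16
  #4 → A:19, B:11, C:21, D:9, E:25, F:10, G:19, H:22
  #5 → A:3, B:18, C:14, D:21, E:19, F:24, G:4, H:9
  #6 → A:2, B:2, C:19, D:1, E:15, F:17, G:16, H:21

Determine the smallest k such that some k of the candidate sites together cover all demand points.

Coverage sets (demand points within 12 of each site):
  #1: {A, C, E, G}
  #2: {B, C, F, G}
  #3: {B, D, G}
  #4: {B, D, F}
  #5: {A, G, H}
  #6: {A, B, D}
No 2 sites suffice: every size-2 union leaves at least one demand point uncovered.
But {#1, #4, #5} covers everything, so the minimum is 3.

3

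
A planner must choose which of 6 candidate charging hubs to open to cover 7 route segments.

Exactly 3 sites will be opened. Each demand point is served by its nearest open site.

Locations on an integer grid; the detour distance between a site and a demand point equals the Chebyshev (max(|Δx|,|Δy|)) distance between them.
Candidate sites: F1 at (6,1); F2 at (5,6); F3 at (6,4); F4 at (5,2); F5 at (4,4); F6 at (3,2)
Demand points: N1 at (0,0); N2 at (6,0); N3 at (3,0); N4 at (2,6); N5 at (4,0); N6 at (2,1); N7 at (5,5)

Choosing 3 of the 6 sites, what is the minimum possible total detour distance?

12

Open {F1, F5, F6}.
  N1→F6 3, N2→F1 1, N3→F6 2, N4→F5 2, N5→F1 2, N6→F6 1, N7→F5 1  ⇒ total 12.
Compare {F1, F2, F6}: total 13.
Compare {F4, F5, F6}: total 13.
No size-3 selection does better; minimum is 12.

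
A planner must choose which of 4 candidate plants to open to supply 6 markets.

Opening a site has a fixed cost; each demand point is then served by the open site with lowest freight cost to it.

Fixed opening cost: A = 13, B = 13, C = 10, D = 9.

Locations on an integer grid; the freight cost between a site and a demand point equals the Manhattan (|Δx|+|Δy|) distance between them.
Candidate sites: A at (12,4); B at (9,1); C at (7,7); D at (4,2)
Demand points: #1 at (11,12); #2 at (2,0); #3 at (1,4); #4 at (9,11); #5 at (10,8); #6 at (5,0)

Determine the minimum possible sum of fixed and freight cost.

50

Open {C, D}: assign each demand point to its cheapest open site.
  #1→C 9, #2→D 4, #3→D 5, #4→C 6, #5→C 4, #6→D 3
  freight cost 31, fixed 19 → total 50.
Compare {C}: freight cost 49 + fixed 10 = 59.
Compare {A, D}: freight cost 37 + fixed 22 = 59.
Compare {A, C, D}: freight cost 31 + fixed 32 = 63.
All other subsets cost ≥ 59. Minimum total cost: 50.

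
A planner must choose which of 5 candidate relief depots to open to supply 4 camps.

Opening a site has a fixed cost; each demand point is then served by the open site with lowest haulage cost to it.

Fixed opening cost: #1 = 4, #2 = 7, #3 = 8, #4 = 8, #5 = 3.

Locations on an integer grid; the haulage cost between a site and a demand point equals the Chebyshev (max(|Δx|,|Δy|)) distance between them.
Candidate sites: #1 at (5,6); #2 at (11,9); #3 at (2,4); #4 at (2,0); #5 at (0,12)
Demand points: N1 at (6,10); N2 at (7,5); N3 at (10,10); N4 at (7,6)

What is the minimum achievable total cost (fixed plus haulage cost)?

Open {#1}: assign each demand point to its cheapest open site.
  N1→#1 4, N2→#1 2, N3→#1 5, N4→#1 2
  haulage cost 13, fixed 4 → total 17.
Compare {#1, #2}: haulage cost 9 + fixed 11 = 20.
Compare {#1, #5}: haulage cost 13 + fixed 7 = 20.
Compare {#2}: haulage cost 14 + fixed 7 = 21.
All other subsets cost ≥ 20. Minimum total cost: 17.

17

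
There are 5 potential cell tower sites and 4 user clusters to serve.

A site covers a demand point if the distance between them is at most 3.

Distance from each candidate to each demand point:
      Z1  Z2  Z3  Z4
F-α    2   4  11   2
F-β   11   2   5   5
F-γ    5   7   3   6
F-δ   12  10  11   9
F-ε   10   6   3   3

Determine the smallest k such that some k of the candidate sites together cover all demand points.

Coverage sets (demand points within 3 of each site):
  F-α: {Z1, Z4}
  F-β: {Z2}
  F-γ: {Z3}
  F-δ: {}
  F-ε: {Z3, Z4}
No 2 sites suffice: every size-2 union leaves at least one demand point uncovered.
But {F-α, F-β, F-γ} covers everything, so the minimum is 3.

3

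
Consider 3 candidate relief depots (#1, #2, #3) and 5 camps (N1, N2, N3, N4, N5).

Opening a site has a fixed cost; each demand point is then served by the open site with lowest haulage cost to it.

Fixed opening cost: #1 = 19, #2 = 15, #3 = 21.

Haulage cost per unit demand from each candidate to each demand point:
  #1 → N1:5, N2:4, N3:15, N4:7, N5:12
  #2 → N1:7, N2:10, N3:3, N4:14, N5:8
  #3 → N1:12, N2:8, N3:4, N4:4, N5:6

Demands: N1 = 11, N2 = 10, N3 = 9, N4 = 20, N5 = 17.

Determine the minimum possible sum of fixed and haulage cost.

353

Open {#1, #3}: assign each demand point to its cheapest open site.
  N1→#1 11×5=55, N2→#1 10×4=40, N3→#3 9×4=36, N4→#3 20×4=80, N5→#3 17×6=102
  haulage cost 313, fixed 40 → total 353.
Compare {#1, #2, #3}: haulage cost 304 + fixed 55 = 359.
Compare {#2, #3}: haulage cost 366 + fixed 36 = 402.
Compare {#1, #2}: haulage cost 398 + fixed 34 = 432.
All other subsets cost ≥ 359. Minimum total cost: 353.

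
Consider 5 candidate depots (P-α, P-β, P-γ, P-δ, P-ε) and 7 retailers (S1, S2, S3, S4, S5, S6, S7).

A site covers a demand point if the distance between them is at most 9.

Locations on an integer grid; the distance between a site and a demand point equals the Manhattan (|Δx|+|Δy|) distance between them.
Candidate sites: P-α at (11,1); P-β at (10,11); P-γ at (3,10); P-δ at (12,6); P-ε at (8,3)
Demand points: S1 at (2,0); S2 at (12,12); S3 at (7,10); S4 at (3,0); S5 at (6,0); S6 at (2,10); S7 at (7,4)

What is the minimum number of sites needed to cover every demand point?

Coverage sets (demand points within 9 of each site):
  P-α: {S4, S5, S7}
  P-β: {S2, S3, S6}
  P-γ: {S3, S6}
  P-δ: {S2, S3, S7}
  P-ε: {S1, S3, S4, S5, S7}
No single site covers all 7 demand points.
But {P-β, P-ε} covers everything, so the minimum is 2.

2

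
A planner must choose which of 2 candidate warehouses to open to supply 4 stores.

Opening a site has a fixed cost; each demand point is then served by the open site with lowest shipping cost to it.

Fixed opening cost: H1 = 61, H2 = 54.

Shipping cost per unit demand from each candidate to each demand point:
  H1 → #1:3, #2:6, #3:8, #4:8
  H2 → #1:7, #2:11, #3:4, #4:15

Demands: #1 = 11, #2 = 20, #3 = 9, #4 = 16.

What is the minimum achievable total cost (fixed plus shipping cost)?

Open {H1}: assign each demand point to its cheapest open site.
  #1→H1 11×3=33, #2→H1 20×6=120, #3→H1 9×8=72, #4→H1 16×8=128
  shipping cost 353, fixed 61 → total 414.
Compare {H1, H2}: shipping cost 317 + fixed 115 = 432.
Compare {H2}: shipping cost 573 + fixed 54 = 627.

414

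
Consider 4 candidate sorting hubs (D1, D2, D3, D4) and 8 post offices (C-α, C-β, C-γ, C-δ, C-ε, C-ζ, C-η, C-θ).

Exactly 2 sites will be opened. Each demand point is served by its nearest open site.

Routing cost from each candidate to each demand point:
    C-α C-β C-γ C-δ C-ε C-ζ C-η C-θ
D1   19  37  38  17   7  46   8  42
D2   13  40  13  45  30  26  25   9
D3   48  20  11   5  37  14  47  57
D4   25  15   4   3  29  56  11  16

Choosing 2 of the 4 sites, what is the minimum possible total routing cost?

Open {D2, D4}.
  C-α→D2 13, C-β→D4 15, C-γ→D4 4, C-δ→D4 3, C-ε→D4 29, C-ζ→D2 26, C-η→D4 11, C-θ→D2 9  ⇒ total 110.
Compare {D3, D4}: total 117.
Compare {D1, D4}: total 118.
No size-2 selection does better; minimum is 110.

110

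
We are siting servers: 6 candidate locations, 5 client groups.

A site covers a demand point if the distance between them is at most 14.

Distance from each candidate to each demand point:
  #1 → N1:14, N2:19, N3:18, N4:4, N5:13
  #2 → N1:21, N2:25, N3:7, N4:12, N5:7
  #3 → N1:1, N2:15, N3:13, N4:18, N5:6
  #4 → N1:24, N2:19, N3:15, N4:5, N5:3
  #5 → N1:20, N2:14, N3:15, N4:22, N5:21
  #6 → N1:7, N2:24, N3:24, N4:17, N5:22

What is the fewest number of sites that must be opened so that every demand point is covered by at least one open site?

Coverage sets (demand points within 14 of each site):
  #1: {N1, N4, N5}
  #2: {N3, N4, N5}
  #3: {N1, N3, N5}
  #4: {N4, N5}
  #5: {N2}
  #6: {N1}
No 2 sites suffice: every size-2 union leaves at least one demand point uncovered.
But {#1, #2, #5} covers everything, so the minimum is 3.

3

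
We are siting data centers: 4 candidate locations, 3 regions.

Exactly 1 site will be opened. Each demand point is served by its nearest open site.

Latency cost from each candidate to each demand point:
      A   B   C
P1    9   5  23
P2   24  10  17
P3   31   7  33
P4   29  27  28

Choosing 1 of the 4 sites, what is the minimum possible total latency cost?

37

Open {P1}.
  A→P1 9, B→P1 5, C→P1 23  ⇒ total 37.
Compare {P2}: total 51.
Compare {P3}: total 71.
No size-1 selection does better; minimum is 37.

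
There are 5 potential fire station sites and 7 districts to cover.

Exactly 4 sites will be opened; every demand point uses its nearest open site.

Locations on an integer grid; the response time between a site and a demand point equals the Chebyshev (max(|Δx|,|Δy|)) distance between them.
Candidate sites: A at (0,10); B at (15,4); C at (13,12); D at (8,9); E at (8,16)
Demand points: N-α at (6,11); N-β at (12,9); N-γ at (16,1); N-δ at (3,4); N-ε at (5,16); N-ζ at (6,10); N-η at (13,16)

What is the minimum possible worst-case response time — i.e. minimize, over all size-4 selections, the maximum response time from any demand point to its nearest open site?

Open {A, B, D, E}.
  Farthest demand point is N-δ at response time 5 (to D); all others are ≤ 5.
With {B, C, D, E} the worst case is 5.
With {A, B, C, D} the worst case is 6.
No size-4 selection achieves below 5.

5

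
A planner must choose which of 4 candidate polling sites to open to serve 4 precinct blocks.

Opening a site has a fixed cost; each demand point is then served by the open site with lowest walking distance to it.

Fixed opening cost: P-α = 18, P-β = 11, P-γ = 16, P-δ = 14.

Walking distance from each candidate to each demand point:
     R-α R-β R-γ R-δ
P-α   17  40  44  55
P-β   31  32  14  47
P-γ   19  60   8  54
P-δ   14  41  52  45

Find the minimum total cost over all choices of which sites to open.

Open {P-β, P-δ}: assign each demand point to its cheapest open site.
  R-α→P-δ 14, R-β→P-β 32, R-γ→P-β 14, R-δ→P-δ 45
  walking distance 105, fixed 25 → total 130.
Compare {P-β, P-γ}: walking distance 106 + fixed 27 = 133.
Compare {P-β}: walking distance 124 + fixed 11 = 135.
Compare {P-γ, P-δ}: walking distance 108 + fixed 30 = 138.
All other subsets cost ≥ 133. Minimum total cost: 130.

130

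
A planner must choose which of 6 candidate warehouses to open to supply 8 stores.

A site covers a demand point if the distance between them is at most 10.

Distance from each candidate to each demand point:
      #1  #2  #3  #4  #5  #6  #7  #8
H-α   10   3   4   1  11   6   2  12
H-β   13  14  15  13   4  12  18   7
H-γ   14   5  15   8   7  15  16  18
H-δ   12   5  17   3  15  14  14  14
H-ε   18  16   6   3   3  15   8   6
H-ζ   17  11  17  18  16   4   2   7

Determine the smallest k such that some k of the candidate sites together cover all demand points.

Coverage sets (demand points within 10 of each site):
  H-α: {#1, #2, #3, #4, #6, #7}
  H-β: {#5, #8}
  H-γ: {#2, #4, #5}
  H-δ: {#2, #4}
  H-ε: {#3, #4, #5, #7, #8}
  H-ζ: {#6, #7, #8}
No single site covers all 8 demand points.
But {H-α, H-β} covers everything, so the minimum is 2.

2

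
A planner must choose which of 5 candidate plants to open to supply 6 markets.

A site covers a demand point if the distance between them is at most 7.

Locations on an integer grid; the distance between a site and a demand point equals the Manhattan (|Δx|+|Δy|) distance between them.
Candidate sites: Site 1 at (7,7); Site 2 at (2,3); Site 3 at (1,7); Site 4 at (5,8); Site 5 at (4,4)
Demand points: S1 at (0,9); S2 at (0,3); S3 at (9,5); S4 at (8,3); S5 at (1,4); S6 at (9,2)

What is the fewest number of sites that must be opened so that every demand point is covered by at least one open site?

2

Coverage sets (demand points within 7 of each site):
  Site 1: {S3, S4, S6}
  Site 2: {S2, S4, S5}
  Site 3: {S1, S2, S5}
  Site 4: {S1, S3}
  Site 5: {S2, S3, S4, S5, S6}
No single site covers all 6 demand points.
But {Site 1, Site 3} covers everything, so the minimum is 2.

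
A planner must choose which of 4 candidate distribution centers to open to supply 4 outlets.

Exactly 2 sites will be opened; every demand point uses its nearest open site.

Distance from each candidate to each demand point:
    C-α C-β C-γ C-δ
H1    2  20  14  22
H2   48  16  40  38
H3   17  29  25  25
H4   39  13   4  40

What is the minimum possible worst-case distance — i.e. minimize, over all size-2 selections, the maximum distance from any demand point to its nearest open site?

22

Open {H1, H2}.
  Farthest demand point is C-δ at distance 22 (to H1); all others are ≤ 22.
With {H1, H3} the worst case is 22.
With {H1, H4} the worst case is 22.
No size-2 selection achieves below 22.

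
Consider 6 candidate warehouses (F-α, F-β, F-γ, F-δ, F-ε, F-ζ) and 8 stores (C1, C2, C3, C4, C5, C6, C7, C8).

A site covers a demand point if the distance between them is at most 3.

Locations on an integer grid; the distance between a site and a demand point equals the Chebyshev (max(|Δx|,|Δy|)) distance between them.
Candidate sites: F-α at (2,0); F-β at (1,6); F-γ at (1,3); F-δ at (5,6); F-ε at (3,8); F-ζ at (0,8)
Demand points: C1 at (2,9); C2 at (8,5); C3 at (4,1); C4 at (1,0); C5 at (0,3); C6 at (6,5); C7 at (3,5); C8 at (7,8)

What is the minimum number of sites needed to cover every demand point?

Coverage sets (demand points within 3 of each site):
  F-α: {C3, C4, C5}
  F-β: {C1, C5, C7}
  F-γ: {C3, C4, C5, C7}
  F-δ: {C1, C2, C6, C7, C8}
  F-ε: {C1, C6, C7}
  F-ζ: {C1, C7}
No single site covers all 8 demand points.
But {F-α, F-δ} covers everything, so the minimum is 2.

2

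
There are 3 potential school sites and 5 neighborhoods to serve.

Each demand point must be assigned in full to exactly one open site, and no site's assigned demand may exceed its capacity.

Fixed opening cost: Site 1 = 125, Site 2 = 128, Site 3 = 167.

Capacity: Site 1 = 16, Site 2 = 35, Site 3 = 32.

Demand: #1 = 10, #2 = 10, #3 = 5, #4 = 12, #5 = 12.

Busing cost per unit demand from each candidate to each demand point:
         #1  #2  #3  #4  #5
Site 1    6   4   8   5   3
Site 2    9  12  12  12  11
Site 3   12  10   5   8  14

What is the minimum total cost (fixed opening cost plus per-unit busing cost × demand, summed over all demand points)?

699

Open {Site 1, Site 2}; cheapest assignment that respects the capacities:
  Site 1 (cap 16, load 15): #2, #3 — cost 10×4 + 5×8 = 80
  Site 2 (cap 35, load 34): #1, #4, #5 — cost 10×9 + 12×12 + 12×11 = 366
  Shipping 446, fixed 253 → total 699.
  Any other capacity-feasible assignment to {Site 1, Site 2} ships for at least 446.
Compare {Site 2, Site 3}: its best feasible assignment gives total 738.
Compare {Site 1, Site 2, Site 3}: its best feasible assignment gives total 767.
Every other set of open sites that can feasibly serve all demand totals ≥ 738 even under its best assignment. Minimum: 699.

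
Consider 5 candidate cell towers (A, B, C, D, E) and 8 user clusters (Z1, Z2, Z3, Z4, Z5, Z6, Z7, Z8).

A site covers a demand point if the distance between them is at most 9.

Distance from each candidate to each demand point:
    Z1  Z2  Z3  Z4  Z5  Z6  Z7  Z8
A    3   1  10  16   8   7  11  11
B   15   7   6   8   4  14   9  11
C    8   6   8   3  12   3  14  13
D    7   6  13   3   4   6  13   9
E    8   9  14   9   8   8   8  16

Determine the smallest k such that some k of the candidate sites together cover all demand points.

2

Coverage sets (demand points within 9 of each site):
  A: {Z1, Z2, Z5, Z6}
  B: {Z2, Z3, Z4, Z5, Z7}
  C: {Z1, Z2, Z3, Z4, Z6}
  D: {Z1, Z2, Z4, Z5, Z6, Z8}
  E: {Z1, Z2, Z4, Z5, Z6, Z7}
No single site covers all 8 demand points.
But {B, D} covers everything, so the minimum is 2.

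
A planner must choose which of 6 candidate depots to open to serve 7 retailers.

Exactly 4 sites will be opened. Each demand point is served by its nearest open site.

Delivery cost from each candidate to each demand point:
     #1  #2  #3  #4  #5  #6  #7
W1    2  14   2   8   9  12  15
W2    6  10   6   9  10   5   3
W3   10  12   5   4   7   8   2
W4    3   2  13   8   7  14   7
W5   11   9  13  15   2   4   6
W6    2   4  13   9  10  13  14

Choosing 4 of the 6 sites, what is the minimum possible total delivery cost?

Open {W1, W3, W4, W5}.
  #1→W1 2, #2→W4 2, #3→W1 2, #4→W3 4, #5→W5 2, #6→W5 4, #7→W3 2  ⇒ total 18.
Compare {W1, W3, W5, W6}: total 20.
Compare {W3, W4, W5, W6}: total 21.
No size-4 selection does better; minimum is 18.

18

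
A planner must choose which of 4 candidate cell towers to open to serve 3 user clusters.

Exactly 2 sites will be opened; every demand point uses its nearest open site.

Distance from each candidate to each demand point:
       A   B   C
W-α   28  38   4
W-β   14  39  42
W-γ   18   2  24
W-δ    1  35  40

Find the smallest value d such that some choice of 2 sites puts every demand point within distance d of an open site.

18

Open {W-α, W-γ}.
  Farthest demand point is A at distance 18 (to W-γ); all others are ≤ 18.
With {W-β, W-γ} the worst case is 24.
With {W-γ, W-δ} the worst case is 24.
No size-2 selection achieves below 18.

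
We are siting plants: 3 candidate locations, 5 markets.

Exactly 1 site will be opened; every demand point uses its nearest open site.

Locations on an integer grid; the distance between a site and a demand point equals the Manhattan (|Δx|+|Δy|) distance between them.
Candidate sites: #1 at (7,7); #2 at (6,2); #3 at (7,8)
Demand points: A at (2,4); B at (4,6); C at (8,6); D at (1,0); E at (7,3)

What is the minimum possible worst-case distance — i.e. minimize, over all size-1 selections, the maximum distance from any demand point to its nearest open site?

7

Open {#2}.
  Farthest demand point is D at distance 7 (to #2); all others are ≤ 7.
With {#1} the worst case is 13.
With {#3} the worst case is 14.
No size-1 selection achieves below 7.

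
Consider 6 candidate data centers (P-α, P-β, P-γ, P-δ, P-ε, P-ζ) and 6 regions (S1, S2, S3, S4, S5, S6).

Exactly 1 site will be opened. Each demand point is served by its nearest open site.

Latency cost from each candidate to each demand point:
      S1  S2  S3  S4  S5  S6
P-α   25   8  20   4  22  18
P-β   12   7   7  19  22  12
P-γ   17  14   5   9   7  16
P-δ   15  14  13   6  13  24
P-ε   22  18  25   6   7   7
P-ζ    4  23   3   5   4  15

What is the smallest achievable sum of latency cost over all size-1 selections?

Open {P-ζ}.
  S1→P-ζ 4, S2→P-ζ 23, S3→P-ζ 3, S4→P-ζ 5, S5→P-ζ 4, S6→P-ζ 15  ⇒ total 54.
Compare {P-γ}: total 68.
Compare {P-β}: total 79.
No size-1 selection does better; minimum is 54.

54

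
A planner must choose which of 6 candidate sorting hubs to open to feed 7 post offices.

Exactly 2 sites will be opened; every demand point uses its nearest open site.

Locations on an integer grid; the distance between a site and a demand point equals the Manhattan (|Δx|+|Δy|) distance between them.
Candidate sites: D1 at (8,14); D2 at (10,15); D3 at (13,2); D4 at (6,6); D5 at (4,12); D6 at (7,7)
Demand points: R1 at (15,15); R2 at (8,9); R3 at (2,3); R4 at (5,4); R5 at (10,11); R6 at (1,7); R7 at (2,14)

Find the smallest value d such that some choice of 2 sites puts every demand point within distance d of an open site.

8

Open {D1, D4}.
  Farthest demand point is R1 at distance 8 (to D1); all others are ≤ 8.
With {D1, D6} the worst case is 9.
With {D2, D4} the worst case is 9.
No size-2 selection achieves below 8.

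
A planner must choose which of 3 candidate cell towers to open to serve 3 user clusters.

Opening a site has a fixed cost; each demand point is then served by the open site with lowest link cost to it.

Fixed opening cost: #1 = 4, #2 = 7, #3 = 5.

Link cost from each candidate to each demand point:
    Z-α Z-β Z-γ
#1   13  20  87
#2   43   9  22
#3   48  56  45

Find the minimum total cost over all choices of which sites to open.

Open {#1, #2}: assign each demand point to its cheapest open site.
  Z-α→#1 13, Z-β→#2 9, Z-γ→#2 22
  link cost 44, fixed 11 → total 55.
Compare {#1, #2, #3}: link cost 44 + fixed 16 = 60.
Compare {#2}: link cost 74 + fixed 7 = 81.
Compare {#2, #3}: link cost 74 + fixed 12 = 86.
All other subsets cost ≥ 60. Minimum total cost: 55.

55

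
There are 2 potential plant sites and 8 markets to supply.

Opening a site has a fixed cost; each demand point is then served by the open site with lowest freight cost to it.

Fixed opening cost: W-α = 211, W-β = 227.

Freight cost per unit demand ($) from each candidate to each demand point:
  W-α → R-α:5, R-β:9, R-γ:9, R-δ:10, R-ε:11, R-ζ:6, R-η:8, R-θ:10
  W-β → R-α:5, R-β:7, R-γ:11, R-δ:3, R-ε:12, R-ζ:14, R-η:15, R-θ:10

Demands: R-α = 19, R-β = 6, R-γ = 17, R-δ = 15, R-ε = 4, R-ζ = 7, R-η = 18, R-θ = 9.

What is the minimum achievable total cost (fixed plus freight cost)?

983

Open {W-α}: assign each demand point to its cheapest open site.
  R-α→W-α 19×5=95, R-β→W-α 6×9=54, R-γ→W-α 17×9=153, R-δ→W-α 15×10=150, R-ε→W-α 4×11=44, R-ζ→W-α 7×6=42, R-η→W-α 18×8=144, R-θ→W-α 9×10=90
  freight cost 772, fixed 211 → total 983.
Compare {W-α, W-β}: freight cost 655 + fixed 438 = 1093.
Compare {W-β}: freight cost 875 + fixed 227 = 1102.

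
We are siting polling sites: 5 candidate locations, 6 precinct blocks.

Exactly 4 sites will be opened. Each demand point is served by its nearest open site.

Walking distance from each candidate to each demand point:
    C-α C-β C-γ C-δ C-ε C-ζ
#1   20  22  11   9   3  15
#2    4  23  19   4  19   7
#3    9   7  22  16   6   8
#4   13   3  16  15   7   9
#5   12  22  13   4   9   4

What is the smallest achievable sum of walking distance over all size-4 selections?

29

Open {#1, #2, #4, #5}.
  C-α→#2 4, C-β→#4 3, C-γ→#1 11, C-δ→#2 4, C-ε→#1 3, C-ζ→#5 4  ⇒ total 29.
Compare {#1, #2, #3, #4}: total 32.
Compare {#1, #2, #3, #5}: total 33.
No size-4 selection does better; minimum is 29.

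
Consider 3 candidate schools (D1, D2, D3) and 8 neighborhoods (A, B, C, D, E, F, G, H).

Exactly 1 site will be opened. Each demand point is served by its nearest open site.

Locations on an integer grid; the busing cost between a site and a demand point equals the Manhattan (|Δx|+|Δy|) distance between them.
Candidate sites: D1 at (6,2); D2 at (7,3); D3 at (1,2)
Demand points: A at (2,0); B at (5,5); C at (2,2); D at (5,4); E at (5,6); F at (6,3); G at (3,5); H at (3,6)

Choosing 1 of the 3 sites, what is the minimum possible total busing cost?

Open {D1}.
  A→D1 6, B→D1 4, C→D1 4, D→D1 3, E→D1 5, F→D1 1, G→D1 6, H→D1 7  ⇒ total 36.
Compare {D2}: total 40.
Compare {D3}: total 42.

36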